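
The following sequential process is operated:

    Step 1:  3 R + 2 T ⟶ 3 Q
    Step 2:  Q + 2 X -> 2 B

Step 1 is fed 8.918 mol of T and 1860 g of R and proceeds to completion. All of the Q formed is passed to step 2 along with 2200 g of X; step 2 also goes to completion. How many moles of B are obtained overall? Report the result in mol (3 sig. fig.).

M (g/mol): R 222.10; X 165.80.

Step 1:
n(T) = 8.918 mol
n(R) = 1860 / 222.10 = 8.375 mol
n/ν for T = 8.918/2 = 4.459
n/ν for R = 8.375/3 = 2.792
Smallest n/ν is R → limiting reagent.
n(Q) produced = (3/3) × 8.375 = 8.375 mol
Step 2:
n(Q) available = 8.375 mol
n(X) = 2200 / 165.80 = 13.27 mol
n/ν for Q = 8.375/1 = 8.375
n/ν for X = 13.27/2 = 6.635
Smallest n/ν is X → limiting reagent.
n(B) = (2/2) × 13.27 = 13.27 mol

13.3 mol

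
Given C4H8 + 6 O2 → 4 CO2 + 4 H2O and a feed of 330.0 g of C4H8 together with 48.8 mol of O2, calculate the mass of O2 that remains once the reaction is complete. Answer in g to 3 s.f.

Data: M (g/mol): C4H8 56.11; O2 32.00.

432 g

n(C4H8) = 330.0 / 56.11 = 5.881 mol
n(O2) = 48.80 mol
n/ν for C4H8 = 5.881/1 = 5.881
n/ν for O2 = 48.80/6 = 8.133
Smallest n/ν is C4H8 → limiting reagent.
O2 consumed = (6/1) × 5.881 = 35.29 mol
O2 remaining = 48.80 − 35.29 = 13.51 mol
mass = 13.51 × 32.00 = 432.3 g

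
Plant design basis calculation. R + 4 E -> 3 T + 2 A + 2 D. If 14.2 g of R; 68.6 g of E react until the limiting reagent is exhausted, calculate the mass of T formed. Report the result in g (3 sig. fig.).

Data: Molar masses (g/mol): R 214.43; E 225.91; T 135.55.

n(R) = 14.20 / 214.43 = 0.06622 mol
n(E) = 68.60 / 225.91 = 0.3037 mol
n/ν for R = 0.06622/1 = 0.06622
n/ν for E = 0.3037/4 = 0.07593
Smallest n/ν is R → limiting reagent.
n(T) = (3/1) × 0.06622 = 0.1987 mol
mass = 0.1987 × 135.55 = 26.93 g

26.9 g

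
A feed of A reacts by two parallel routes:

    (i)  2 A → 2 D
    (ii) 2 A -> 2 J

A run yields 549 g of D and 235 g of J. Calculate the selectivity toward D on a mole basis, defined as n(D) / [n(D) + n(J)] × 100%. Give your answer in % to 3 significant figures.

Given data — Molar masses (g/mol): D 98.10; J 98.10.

70.0 %

n(D) = 549 / 98.10 = 5.596 mol
n(J) = 235 / 98.10 = 2.396 mol
selectivity = 5.596/(5.596+2.396) × 100 = 70.02 %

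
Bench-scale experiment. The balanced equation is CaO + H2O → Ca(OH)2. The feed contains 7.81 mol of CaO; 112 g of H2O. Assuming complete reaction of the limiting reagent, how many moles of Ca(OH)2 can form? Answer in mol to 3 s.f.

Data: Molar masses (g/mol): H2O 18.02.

n(CaO) = 7.810 mol
n(H2O) = 112.0 / 18.02 = 6.215 mol
n/ν for CaO = 7.810/1 = 7.810
n/ν for H2O = 6.215/1 = 6.215
Smallest n/ν is H2O → limiting reagent.
n(Ca(OH)2) = (1/1) × 6.215 = 6.215 mol

6.22 mol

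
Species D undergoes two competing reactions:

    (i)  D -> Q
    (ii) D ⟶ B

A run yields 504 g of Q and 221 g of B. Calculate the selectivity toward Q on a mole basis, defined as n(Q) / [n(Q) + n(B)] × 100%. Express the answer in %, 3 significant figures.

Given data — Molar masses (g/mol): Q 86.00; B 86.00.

n(Q) = 504 / 86.00 = 5.860 mol
n(B) = 221 / 86.00 = 2.570 mol
selectivity = 5.860/(5.860+2.570) × 100 = 69.51 %

69.5 %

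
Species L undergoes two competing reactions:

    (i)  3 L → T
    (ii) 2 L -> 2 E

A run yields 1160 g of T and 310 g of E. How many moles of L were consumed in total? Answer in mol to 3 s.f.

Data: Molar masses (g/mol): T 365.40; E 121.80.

n(T) = 1160 / 365.40 = 3.175 mol
n(E) = 310 / 121.80 = 2.545 mol
n(L) via (i) = (3/1)×3.175 = 9.525 mol
n(L) via (ii) = (2/2)×2.545 = 2.545 mol
total n(L) = 9.525 + 2.545 = 12.07 mol

12.1 mol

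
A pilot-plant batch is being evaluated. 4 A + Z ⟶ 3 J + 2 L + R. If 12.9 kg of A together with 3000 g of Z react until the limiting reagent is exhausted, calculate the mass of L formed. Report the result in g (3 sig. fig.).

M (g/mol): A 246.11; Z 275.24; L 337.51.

7360 g

n(A) = 12.90×1000 / 246.11 = 52.42 mol
n(Z) = 3000 / 275.24 = 10.90 mol
n/ν → A: 13.11, Z: 10.90; Z is limiting.
n(L) = (2/1) × 10.90 = 21.80 mol
mass = 21.80 × 337.51 = 7358 g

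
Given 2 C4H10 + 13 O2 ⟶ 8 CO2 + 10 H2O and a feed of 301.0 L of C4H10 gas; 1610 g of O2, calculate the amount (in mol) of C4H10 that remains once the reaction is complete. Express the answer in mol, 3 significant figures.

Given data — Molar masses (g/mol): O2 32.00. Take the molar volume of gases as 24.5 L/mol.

4.55 mol

n(C4H10) = 301.0 / 24.5 = 12.29 mol
n(O2) = 1610 / 32.00 = 50.31 mol
n/ν → C4H10: 6.145, O2: 3.870; O2 is limiting.
C4H10 consumed = (2/13) × 50.31 = 7.740 mol
C4H10 remaining = 12.29 − 7.740 = 4.550 mol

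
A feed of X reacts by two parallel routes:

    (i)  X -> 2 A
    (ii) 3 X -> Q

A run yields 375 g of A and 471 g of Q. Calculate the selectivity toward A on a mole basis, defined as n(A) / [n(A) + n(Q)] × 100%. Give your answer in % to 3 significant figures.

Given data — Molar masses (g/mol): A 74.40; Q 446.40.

82.7 %

n(A) = 375 / 74.40 = 5.040 mol
n(Q) = 471 / 446.40 = 1.055 mol
selectivity = 5.040/(5.040+1.055) × 100 = 82.69 %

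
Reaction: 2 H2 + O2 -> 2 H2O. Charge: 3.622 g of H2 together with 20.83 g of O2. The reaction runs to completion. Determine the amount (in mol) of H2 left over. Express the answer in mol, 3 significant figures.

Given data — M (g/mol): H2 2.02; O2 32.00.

n(H2) = 3.622 / 2.02 = 1.793 mol
n(O2) = 20.83 / 32.00 = 0.6509 mol
n/ν for H2 = 1.793/2 = 0.8965
n/ν for O2 = 0.6509/1 = 0.6509
Smallest n/ν is O2 → limiting reagent.
H2 consumed = (2/1) × 0.6509 = 1.302 mol
H2 remaining = 1.793 − 1.302 = 0.4910 mol

0.491 mol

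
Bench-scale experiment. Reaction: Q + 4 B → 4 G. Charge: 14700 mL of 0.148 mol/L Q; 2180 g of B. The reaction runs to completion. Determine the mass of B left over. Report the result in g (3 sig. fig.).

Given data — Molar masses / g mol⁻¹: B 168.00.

n(Q) = 0.148 × 14700/1000 = 2.176 mol
n(B) = 2180 / 168.00 = 12.98 mol
n/ν for Q = 2.176/1 = 2.176
n/ν for B = 12.98/4 = 3.245
Smallest n/ν is Q → limiting reagent.
B consumed = (4/1) × 2.176 = 8.704 mol
B remaining = 12.98 − 8.704 = 4.276 mol
mass = 4.276 × 168.00 = 718.4 g

718 g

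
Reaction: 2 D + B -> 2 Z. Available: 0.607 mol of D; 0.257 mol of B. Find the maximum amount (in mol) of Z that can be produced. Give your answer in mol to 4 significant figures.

n(D) = 0.6070 mol
n(B) = 0.2570 mol
n/ν for D = 0.6070/2 = 0.3035
n/ν for B = 0.2570/1 = 0.2570
Smallest n/ν is B → limiting reagent.
n(Z) = (2/1) × 0.2570 = 0.5140 mol

0.5140 mol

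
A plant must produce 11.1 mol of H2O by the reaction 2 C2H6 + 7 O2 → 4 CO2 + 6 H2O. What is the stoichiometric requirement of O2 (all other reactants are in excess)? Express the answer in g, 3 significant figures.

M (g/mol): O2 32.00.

414 g

n(H2O) = 11.10 mol
n(O2) = (7/6) × 11.10 = 12.95 mol
mass = 12.95 × 32.00 = 414.4 g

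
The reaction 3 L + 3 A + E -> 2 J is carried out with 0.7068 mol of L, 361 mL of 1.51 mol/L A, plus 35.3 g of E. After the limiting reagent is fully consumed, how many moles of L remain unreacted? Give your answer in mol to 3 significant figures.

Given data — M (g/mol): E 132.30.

0.162 mol

n(L) = 0.7068 mol
n(A) = 1.51 × 361.0/1000 = 0.5451 mol
n(E) = 35.30 / 132.30 = 0.2668 mol
n/ν for L = 0.7068/3 = 0.2356
n/ν for A = 0.5451/3 = 0.1817
n/ν for E = 0.2668/1 = 0.2668
Smallest n/ν is A → limiting reagent.
L consumed = (3/3) × 0.5451 = 0.5451 mol
L remaining = 0.7068 − 0.5451 = 0.1617 mol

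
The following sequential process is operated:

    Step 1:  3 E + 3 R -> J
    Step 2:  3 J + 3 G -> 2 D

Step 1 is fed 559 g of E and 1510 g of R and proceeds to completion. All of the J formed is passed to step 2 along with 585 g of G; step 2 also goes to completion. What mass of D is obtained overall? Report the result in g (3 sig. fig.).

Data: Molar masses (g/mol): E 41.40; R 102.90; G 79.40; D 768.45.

2310 g

Step 1:
n(E) = 559.0 / 41.40 = 13.50 mol
n(R) = 1510 / 102.90 = 14.67 mol
n/ν for E = 13.50/3 = 4.500
n/ν for R = 14.67/3 = 4.890
Smallest n/ν is E → limiting reagent.
n(J) produced = (1/3) × 13.50 = 4.500 mol
Step 2:
n(J) available = 4.500 mol
n(G) = 585.0 / 79.40 = 7.368 mol
n/ν for J = 4.500/3 = 1.500
n/ν for G = 7.368/3 = 2.456
Smallest n/ν is J → limiting reagent.
n(D) = (2/3) × 4.500 = 3.000 mol
mass = 3.000 × 768.45 = 2305 g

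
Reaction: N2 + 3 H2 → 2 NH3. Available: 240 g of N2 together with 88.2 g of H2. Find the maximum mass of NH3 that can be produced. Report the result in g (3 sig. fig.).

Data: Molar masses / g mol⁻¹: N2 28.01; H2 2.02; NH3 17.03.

n(N2) = 240.0 / 28.01 = 8.568 mol
n(H2) = 88.20 / 2.02 = 43.66 mol
n/ν → N2: 8.568, H2: 14.55; N2 is limiting.
n(NH3) = (2/1) × 8.568 = 17.14 mol
mass = 17.14 × 17.03 = 291.9 g

292 g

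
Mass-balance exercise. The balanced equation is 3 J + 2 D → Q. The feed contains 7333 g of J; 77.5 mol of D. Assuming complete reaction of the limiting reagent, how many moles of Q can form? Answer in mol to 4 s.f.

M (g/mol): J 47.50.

n(J) = 7333 / 47.50 = 154.4 mol
n(D) = 77.50 mol
n/ν → J: 51.47, D: 38.75; D is limiting.
n(Q) = (1/2) × 77.50 = 38.75 mol

38.75 mol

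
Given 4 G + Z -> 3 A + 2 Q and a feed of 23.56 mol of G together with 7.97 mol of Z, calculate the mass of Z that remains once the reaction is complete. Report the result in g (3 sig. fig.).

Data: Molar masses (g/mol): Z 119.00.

n(G) = 23.56 mol
n(Z) = 7.970 mol
n/ν for G = 23.56/4 = 5.890
n/ν for Z = 7.970/1 = 7.970
Smallest n/ν is G → limiting reagent.
Z consumed = (1/4) × 23.56 = 5.890 mol
Z remaining = 7.970 − 5.890 = 2.080 mol
mass = 2.080 × 119.00 = 247.5 g

248 g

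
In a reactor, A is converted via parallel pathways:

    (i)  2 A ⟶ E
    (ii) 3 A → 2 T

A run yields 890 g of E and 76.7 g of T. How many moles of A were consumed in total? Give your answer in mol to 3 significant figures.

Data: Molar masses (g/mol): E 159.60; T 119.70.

n(E) = 890 / 159.60 = 5.576 mol
n(T) = 76.7 / 119.70 = 0.6408 mol
n(A) via (i) = (2/1)×5.576 = 11.15 mol
n(A) via (ii) = (3/2)×0.6408 = 0.9612 mol
total n(A) = 11.15 + 0.9612 = 12.11 mol

12.1 mol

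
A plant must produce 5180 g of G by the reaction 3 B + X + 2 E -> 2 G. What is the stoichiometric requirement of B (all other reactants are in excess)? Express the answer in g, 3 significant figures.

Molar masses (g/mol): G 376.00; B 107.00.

2210 g

n(G) = 5180 / 376.00 = 13.78 mol
n(B) = (3/2) × 13.78 = 20.67 mol
mass = 20.67 × 107.00 = 2212 g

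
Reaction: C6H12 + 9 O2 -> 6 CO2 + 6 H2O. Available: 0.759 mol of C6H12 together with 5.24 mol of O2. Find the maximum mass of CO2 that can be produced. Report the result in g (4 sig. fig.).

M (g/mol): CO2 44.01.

153.7 g

n(C6H12) = 0.7590 mol
n(O2) = 5.240 mol
n/ν → C6H12: 0.7590, O2: 0.5822; O2 is limiting.
n(CO2) = (6/9) × 5.240 = 3.493 mol
mass = 3.493 × 44.01 = 153.7 g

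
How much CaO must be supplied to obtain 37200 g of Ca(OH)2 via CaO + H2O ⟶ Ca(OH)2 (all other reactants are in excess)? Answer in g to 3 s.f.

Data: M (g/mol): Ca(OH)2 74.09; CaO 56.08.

n(Ca(OH)2) = 37200 / 74.09 = 502.1 mol
n(CaO) = (1/1) × 502.1 = 502.1 mol
mass = 502.1 × 56.08 = 28160 g

28200 g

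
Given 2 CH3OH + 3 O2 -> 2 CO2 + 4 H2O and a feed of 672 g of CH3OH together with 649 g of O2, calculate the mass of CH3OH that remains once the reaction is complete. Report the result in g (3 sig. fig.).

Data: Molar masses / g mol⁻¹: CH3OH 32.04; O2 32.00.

n(CH3OH) = 672.0 / 32.04 = 20.97 mol
n(O2) = 649.0 / 32.00 = 20.28 mol
n/ν for CH3OH = 20.97/2 = 10.49
n/ν for O2 = 20.28/3 = 6.760
Smallest n/ν is O2 → limiting reagent.
CH3OH consumed = (2/3) × 20.28 = 13.52 mol
CH3OH remaining = 20.97 − 13.52 = 7.450 mol
mass = 7.450 × 32.04 = 238.7 g

239 g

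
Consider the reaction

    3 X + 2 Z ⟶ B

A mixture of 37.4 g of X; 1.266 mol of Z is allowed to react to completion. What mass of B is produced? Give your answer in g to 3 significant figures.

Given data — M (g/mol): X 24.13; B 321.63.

n(X) = 37.40 / 24.13 = 1.550 mol
n(Z) = 1.266 mol
n/ν → X: 0.5167, Z: 0.6330; X is limiting.
n(B) = (1/3) × 1.550 = 0.5167 mol
mass = 0.5167 × 321.63 = 166.2 g

166 g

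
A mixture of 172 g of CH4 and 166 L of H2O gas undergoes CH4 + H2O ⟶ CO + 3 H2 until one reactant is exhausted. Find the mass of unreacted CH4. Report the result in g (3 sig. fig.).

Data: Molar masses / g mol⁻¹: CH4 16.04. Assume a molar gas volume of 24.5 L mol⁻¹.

63.3 g

n(CH4) = 172.0 / 16.04 = 10.72 mol
n(H2O) = 166.0 / 24.5 = 6.776 mol
n/ν for CH4 = 10.72/1 = 10.72
n/ν for H2O = 6.776/1 = 6.776
Smallest n/ν is H2O → limiting reagent.
CH4 consumed = (1/1) × 6.776 = 6.776 mol
CH4 remaining = 10.72 − 6.776 = 3.944 mol
mass = 3.944 × 16.04 = 63.26 g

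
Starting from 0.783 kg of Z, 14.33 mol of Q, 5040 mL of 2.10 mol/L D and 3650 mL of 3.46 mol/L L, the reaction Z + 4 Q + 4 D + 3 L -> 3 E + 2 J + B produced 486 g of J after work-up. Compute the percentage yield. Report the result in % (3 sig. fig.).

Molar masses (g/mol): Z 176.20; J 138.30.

66.4 %

n(Z) = 0.7830×1000 / 176.20 = 4.444 mol
n(Q) = 14.33 mol
n(D) = 2.10 × 5040/1000 = 10.58 mol
n(L) = 3.46 × 3650/1000 = 12.63 mol
n/ν → Z: 4.444, Q: 3.583, D: 2.645, L: 4.210; D is limiting.
theoretical n(J) = (2/4) × 10.58 = 5.290 mol → 731.6 g
% yield = 486 / 731.6 × 100 = 66.43 %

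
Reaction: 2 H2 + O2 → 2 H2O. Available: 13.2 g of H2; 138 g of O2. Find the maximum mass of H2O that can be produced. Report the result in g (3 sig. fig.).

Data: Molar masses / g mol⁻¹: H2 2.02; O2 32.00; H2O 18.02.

n(H2) = 13.20 / 2.02 = 6.535 mol
n(O2) = 138.0 / 32.00 = 4.313 mol
n/ν for H2 = 6.535/2 = 3.268
n/ν for O2 = 4.313/1 = 4.313
Smallest n/ν is H2 → limiting reagent.
n(H2O) = (2/2) × 6.535 = 6.535 mol
mass = 6.535 × 18.02 = 117.8 g

118 g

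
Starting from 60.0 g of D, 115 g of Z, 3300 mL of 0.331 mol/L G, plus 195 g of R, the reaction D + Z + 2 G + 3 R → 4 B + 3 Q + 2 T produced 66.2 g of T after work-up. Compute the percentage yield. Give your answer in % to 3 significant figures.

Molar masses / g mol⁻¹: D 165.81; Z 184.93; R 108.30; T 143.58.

n(D) = 60.00 / 165.81 = 0.3619 mol
n(Z) = 115.0 / 184.93 = 0.6219 mol
n(G) = 0.331 × 3300/1000 = 1.092 mol
n(R) = 195.0 / 108.30 = 1.801 mol
n/ν for D = 0.3619/1 = 0.3619
n/ν for Z = 0.6219/1 = 0.6219
n/ν for G = 1.092/2 = 0.5460
n/ν for R = 1.801/3 = 0.6003
Smallest n/ν is D → limiting reagent.
theoretical n(T) = (2/1) × 0.3619 = 0.7238 mol → 103.9 g
% yield = 66.2 / 103.9 × 100 = 63.72 %

63.7 %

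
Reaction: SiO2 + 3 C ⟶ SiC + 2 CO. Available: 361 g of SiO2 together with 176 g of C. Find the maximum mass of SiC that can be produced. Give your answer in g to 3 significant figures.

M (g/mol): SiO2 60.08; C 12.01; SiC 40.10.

n(SiO2) = 361.0 / 60.08 = 6.009 mol
n(C) = 176.0 / 12.01 = 14.65 mol
n/ν → SiO2: 6.009, C: 4.883; C is limiting.
n(SiC) = (1/3) × 14.65 = 4.883 mol
mass = 4.883 × 40.10 = 195.8 g

196 g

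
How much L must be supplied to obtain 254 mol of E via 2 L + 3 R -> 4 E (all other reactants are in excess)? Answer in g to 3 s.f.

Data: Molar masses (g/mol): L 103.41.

n(E) = 254.0 mol
n(L) = (2/4) × 254.0 = 127.0 mol
mass = 127.0 × 103.41 = 13130 g

13100 g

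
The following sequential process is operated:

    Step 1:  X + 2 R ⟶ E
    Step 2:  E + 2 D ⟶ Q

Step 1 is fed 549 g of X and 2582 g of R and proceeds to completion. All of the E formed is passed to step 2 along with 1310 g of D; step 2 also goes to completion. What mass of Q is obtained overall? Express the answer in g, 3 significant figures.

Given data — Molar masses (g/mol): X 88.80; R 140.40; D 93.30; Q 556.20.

Step 1:
n(X) = 549.0 / 88.80 = 6.182 mol
n(R) = 2582 / 140.40 = 18.39 mol
n/ν for X = 6.182/1 = 6.182
n/ν for R = 18.39/2 = 9.195
Smallest n/ν is X → limiting reagent.
n(E) produced = (1/1) × 6.182 = 6.182 mol
Step 2:
n(E) available = 6.182 mol
n(D) = 1310 / 93.30 = 14.04 mol
n/ν for E = 6.182/1 = 6.182
n/ν for D = 14.04/2 = 7.020
Smallest n/ν is E → limiting reagent.
n(Q) = (1/1) × 6.182 = 6.182 mol
mass = 6.182 × 556.20 = 3438 g

3440 g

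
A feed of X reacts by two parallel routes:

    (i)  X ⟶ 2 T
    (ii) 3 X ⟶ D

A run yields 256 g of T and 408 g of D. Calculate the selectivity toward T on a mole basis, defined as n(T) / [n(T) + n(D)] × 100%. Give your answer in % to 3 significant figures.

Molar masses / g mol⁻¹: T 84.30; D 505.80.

n(T) = 256 / 84.30 = 3.037 mol
n(D) = 408 / 505.80 = 0.8066 mol
selectivity = 3.037/(3.037+0.8066) × 100 = 79.01 %

79.0 %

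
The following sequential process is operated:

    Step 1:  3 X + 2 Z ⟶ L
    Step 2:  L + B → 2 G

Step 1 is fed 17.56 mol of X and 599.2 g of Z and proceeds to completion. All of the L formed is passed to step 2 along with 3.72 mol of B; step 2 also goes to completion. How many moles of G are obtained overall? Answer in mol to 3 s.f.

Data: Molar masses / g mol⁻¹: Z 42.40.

Step 1:
n(X) = 17.56 mol
n(Z) = 599.2 / 42.40 = 14.13 mol
n/ν → X: 5.853, Z: 7.065; X is limiting.
n(L) produced = (1/3) × 17.56 = 5.853 mol
Step 2:
n(L) available = 5.853 mol
n(B) = 3.720 mol
n/ν → L: 5.853, B: 3.720; B is limiting.
n(G) = (2/1) × 3.720 = 7.440 mol

7.44 mol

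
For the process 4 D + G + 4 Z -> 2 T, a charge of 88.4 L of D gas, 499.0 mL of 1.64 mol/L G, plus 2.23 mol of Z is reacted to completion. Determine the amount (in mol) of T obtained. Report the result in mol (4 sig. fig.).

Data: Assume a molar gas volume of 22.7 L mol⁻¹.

n(D) = 88.40 / 22.7 = 3.894 mol
n(G) = 1.64 × 499.0/1000 = 0.8184 mol
n(Z) = 2.230 mol
n/ν for D = 3.894/4 = 0.9735
n/ν for G = 0.8184/1 = 0.8184
n/ν for Z = 2.230/4 = 0.5575
Smallest n/ν is Z → limiting reagent.
n(T) = (2/4) × 2.230 = 1.115 mol

1.115 mol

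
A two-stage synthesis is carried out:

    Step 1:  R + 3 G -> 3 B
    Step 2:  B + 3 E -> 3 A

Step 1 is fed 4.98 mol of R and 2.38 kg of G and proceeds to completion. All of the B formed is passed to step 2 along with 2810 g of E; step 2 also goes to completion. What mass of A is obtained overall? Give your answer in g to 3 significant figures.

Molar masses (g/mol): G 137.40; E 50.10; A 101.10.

4530 g

Step 1:
n(R) = 4.980 mol
n(G) = 2.380×1000 / 137.40 = 17.32 mol
n/ν for R = 4.980/1 = 4.980
n/ν for G = 17.32/3 = 5.773
Smallest n/ν is R → limiting reagent.
n(B) produced = (3/1) × 4.980 = 14.94 mol
Step 2:
n(B) available = 14.94 mol
n(E) = 2810 / 50.10 = 56.09 mol
n/ν for B = 14.94/1 = 14.94
n/ν for E = 56.09/3 = 18.70
Smallest n/ν is B → limiting reagent.
n(A) = (3/1) × 14.94 = 44.82 mol
mass = 44.82 × 101.10 = 4531 g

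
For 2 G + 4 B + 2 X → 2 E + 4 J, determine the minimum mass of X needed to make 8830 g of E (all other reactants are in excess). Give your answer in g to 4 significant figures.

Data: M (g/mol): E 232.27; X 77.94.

2963 g

n(E) = 8830 / 232.27 = 38.02 mol
n(X) = (2/2) × 38.02 = 38.02 mol
mass = 38.02 × 77.94 = 2963 g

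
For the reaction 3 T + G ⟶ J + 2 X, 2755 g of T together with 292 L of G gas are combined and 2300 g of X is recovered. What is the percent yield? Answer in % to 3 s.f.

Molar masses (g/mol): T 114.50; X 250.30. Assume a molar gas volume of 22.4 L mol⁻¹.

57.3 %

n(T) = 2755 / 114.50 = 24.06 mol
n(G) = 292.0 / 22.4 = 13.04 mol
n/ν for T = 24.06/3 = 8.020
n/ν for G = 13.04/1 = 13.04
Smallest n/ν is T → limiting reagent.
theoretical n(X) = (2/3) × 24.06 = 16.04 mol → 4015 g
% yield = 2300 / 4015 × 100 = 57.29 %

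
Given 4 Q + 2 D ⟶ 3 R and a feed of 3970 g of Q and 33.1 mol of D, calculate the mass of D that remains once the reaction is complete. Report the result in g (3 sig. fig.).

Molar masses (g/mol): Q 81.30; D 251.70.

n(Q) = 3970 / 81.30 = 48.83 mol
n(D) = 33.10 mol
n/ν for Q = 48.83/4 = 12.21
n/ν for D = 33.10/2 = 16.55
Smallest n/ν is Q → limiting reagent.
D consumed = (2/4) × 48.83 = 24.42 mol
D remaining = 33.10 − 24.42 = 8.680 mol
mass = 8.680 × 251.70 = 2185 g

2190 g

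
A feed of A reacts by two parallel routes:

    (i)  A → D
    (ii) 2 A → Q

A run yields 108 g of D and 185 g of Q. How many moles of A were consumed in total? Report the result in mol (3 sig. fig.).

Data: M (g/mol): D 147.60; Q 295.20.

n(D) = 108 / 147.60 = 0.7317 mol
n(Q) = 185 / 295.20 = 0.6267 mol
n(A) via (i) = (1/1)×0.7317 = 0.7317 mol
n(A) via (ii) = (2/1)×0.6267 = 1.253 mol
total n(A) = 0.7317 + 1.253 = 1.985 mol

1.99 mol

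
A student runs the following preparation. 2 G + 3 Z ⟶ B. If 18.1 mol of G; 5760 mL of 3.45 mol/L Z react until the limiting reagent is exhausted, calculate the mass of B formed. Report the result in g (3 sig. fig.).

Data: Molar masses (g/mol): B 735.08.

4870 g

n(G) = 18.10 mol
n(Z) = 3.45 × 5760/1000 = 19.87 mol
n/ν for G = 18.10/2 = 9.050
n/ν for Z = 19.87/3 = 6.623
Smallest n/ν is Z → limiting reagent.
n(B) = (1/3) × 19.87 = 6.623 mol
mass = 6.623 × 735.08 = 4868 g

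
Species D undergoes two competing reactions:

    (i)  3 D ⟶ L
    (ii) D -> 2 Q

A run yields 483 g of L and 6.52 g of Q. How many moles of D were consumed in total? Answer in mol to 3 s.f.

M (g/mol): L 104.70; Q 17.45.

n(L) = 483 / 104.70 = 4.613 mol
n(Q) = 6.52 / 17.45 = 0.3736 mol
n(D) via (i) = (3/1)×4.613 = 13.84 mol
n(D) via (ii) = (1/2)×0.3736 = 0.1868 mol
total n(D) = 13.84 + 0.1868 = 14.03 mol

14.0 mol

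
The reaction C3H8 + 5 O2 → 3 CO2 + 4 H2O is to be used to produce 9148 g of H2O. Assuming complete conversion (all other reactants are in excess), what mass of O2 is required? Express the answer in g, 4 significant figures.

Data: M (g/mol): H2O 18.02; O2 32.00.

20310 g

n(H2O) = 9148 / 18.02 = 507.7 mol
n(O2) = (5/4) × 507.7 = 634.6 mol
mass = 634.6 × 32.00 = 20310 g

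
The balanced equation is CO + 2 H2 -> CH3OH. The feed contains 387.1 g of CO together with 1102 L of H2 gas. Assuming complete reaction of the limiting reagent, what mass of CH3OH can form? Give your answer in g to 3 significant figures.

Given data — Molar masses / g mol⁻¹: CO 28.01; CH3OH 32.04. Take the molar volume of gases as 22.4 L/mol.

443 g

n(CO) = 387.1 / 28.01 = 13.82 mol
n(H2) = 1102 / 22.4 = 49.20 mol
n/ν for CO = 13.82/1 = 13.82
n/ν for H2 = 49.20/2 = 24.60
Smallest n/ν is CO → limiting reagent.
n(CH3OH) = (1/1) × 13.82 = 13.82 mol
mass = 13.82 × 32.04 = 442.8 g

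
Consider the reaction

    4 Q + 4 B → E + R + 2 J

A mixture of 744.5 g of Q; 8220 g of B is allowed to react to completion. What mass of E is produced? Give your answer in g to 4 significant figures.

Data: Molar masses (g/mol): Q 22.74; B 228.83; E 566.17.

n(Q) = 744.5 / 22.74 = 32.74 mol
n(B) = 8220 / 228.83 = 35.92 mol
n/ν → Q: 8.185, B: 8.980; Q is limiting.
n(E) = (1/4) × 32.74 = 8.185 mol
mass = 8.185 × 566.17 = 4634 g

4634 g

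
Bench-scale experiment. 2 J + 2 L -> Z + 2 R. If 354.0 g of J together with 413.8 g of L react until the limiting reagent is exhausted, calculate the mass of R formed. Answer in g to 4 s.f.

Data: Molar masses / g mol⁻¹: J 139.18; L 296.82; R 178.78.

249.2 g

n(J) = 354.0 / 139.18 = 2.543 mol
n(L) = 413.8 / 296.82 = 1.394 mol
n/ν → J: 1.272, L: 0.6970; L is limiting.
n(R) = (2/2) × 1.394 = 1.394 mol
mass = 1.394 × 178.78 = 249.2 g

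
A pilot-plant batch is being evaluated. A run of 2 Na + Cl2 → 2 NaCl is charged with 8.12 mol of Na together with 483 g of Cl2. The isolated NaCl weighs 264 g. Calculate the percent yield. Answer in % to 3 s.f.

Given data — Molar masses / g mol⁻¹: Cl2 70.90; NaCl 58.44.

55.6 %

n(Na) = 8.120 mol
n(Cl2) = 483.0 / 70.90 = 6.812 mol
n/ν → Na: 4.060, Cl2: 6.812; Na is limiting.
theoretical n(NaCl) = (2/2) × 8.120 = 8.120 mol → 474.5 g
% yield = 264 / 474.5 × 100 = 55.64 %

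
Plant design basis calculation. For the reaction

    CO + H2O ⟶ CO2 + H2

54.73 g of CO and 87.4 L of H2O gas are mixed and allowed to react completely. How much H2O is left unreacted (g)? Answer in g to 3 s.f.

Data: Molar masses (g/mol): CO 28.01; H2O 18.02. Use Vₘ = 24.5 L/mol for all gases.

29.1 g

n(CO) = 54.73 / 28.01 = 1.954 mol
n(H2O) = 87.40 / 24.5 = 3.567 mol
n/ν for CO = 1.954/1 = 1.954
n/ν for H2O = 3.567/1 = 3.567
Smallest n/ν is CO → limiting reagent.
H2O consumed = (1/1) × 1.954 = 1.954 mol
H2O remaining = 3.567 − 1.954 = 1.613 mol
mass = 1.613 × 18.02 = 29.07 g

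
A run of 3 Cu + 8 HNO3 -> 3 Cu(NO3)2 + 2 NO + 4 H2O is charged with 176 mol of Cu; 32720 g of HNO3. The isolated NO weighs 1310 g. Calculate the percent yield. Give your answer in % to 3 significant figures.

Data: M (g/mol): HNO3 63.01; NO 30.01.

n(Cu) = 176.0 mol
n(HNO3) = 32720 / 63.01 = 519.3 mol
n/ν for Cu = 176.0/3 = 58.67
n/ν for HNO3 = 519.3/8 = 64.91
Smallest n/ν is Cu → limiting reagent.
theoretical n(NO) = (2/3) × 176.0 = 117.3 mol → 3520 g
% yield = 1310 / 3520 × 100 = 37.22 %

37.2 %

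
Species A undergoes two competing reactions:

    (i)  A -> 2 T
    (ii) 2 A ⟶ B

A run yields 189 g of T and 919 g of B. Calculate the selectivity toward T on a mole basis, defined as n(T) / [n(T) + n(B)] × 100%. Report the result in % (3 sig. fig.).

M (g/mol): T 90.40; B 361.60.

n(T) = 189 / 90.40 = 2.091 mol
n(B) = 919 / 361.60 = 2.541 mol
selectivity = 2.091/(2.091+2.541) × 100 = 45.14 %

45.1 %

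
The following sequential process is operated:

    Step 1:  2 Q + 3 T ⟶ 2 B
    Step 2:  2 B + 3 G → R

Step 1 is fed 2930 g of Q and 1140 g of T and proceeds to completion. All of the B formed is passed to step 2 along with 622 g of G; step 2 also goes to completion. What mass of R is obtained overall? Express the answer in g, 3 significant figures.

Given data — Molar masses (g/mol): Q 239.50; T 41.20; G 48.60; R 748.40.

3190 g

Step 1:
n(Q) = 2930 / 239.50 = 12.23 mol
n(T) = 1140 / 41.20 = 27.67 mol
n/ν for Q = 12.23/2 = 6.115
n/ν for T = 27.67/3 = 9.223
Smallest n/ν is Q → limiting reagent.
n(B) produced = (2/2) × 12.23 = 12.23 mol
Step 2:
n(B) available = 12.23 mol
n(G) = 622.0 / 48.60 = 12.80 mol
n/ν for B = 12.23/2 = 6.115
n/ν for G = 12.80/3 = 4.267
Smallest n/ν is G → limiting reagent.
n(R) = (1/3) × 12.80 = 4.267 mol
mass = 4.267 × 748.40 = 3193 g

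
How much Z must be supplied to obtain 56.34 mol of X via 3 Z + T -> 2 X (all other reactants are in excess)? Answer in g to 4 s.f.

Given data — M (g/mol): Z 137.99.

n(X) = 56.34 mol
n(Z) = (3/2) × 56.34 = 84.51 mol
mass = 84.51 × 137.99 = 11660 g

11660 g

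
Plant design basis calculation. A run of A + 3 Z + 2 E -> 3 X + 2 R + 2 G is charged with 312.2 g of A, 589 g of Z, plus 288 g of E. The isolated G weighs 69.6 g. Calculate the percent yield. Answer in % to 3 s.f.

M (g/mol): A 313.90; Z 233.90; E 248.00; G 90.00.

66.6 %

n(A) = 312.2 / 313.90 = 0.9946 mol
n(Z) = 589.0 / 233.90 = 2.518 mol
n(E) = 288.0 / 248.00 = 1.161 mol
n/ν for A = 0.9946/1 = 0.9946
n/ν for Z = 2.518/3 = 0.8393
n/ν for E = 1.161/2 = 0.5805
Smallest n/ν is E → limiting reagent.
theoretical n(G) = (2/2) × 1.161 = 1.161 mol → 104.5 g
% yield = 69.6 / 104.5 × 100 = 66.60 %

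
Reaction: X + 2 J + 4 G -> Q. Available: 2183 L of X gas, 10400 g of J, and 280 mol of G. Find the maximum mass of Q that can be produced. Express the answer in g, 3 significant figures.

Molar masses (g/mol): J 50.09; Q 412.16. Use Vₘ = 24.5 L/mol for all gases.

28900 g

n(X) = 2183 / 24.5 = 89.10 mol
n(J) = 10400 / 50.09 = 207.6 mol
n(G) = 280.0 mol
n/ν for X = 89.10/1 = 89.10
n/ν for J = 207.6/2 = 103.8
n/ν for G = 280.0/4 = 70.00
Smallest n/ν is G → limiting reagent.
n(Q) = (1/4) × 280.0 = 70.00 mol
mass = 70.00 × 412.16 = 28850 g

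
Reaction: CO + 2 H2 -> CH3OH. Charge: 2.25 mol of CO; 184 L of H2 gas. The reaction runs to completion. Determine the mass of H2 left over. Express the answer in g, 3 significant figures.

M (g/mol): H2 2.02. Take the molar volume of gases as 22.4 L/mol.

7.50 g

n(CO) = 2.250 mol
n(H2) = 184.0 / 22.4 = 8.214 mol
n/ν for CO = 2.250/1 = 2.250
n/ν for H2 = 8.214/2 = 4.107
Smallest n/ν is CO → limiting reagent.
H2 consumed = (2/1) × 2.250 = 4.500 mol
H2 remaining = 8.214 − 4.500 = 3.714 mol
mass = 3.714 × 2.02 = 7.502 g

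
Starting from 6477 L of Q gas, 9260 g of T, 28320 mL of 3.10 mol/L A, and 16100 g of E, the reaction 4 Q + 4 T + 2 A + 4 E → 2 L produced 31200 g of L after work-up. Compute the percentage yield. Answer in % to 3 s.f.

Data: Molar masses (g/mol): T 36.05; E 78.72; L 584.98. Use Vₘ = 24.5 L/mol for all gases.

n(Q) = 6477 / 24.5 = 264.4 mol
n(T) = 9260 / 36.05 = 256.9 mol
n(A) = 3.10 × 28320/1000 = 87.79 mol
n(E) = 16100 / 78.72 = 204.5 mol
n/ν for Q = 264.4/4 = 66.10
n/ν for T = 256.9/4 = 64.23
n/ν for A = 87.79/2 = 43.90
n/ν for E = 204.5/4 = 51.13
Smallest n/ν is A → limiting reagent.
theoretical n(L) = (2/2) × 87.79 = 87.79 mol → 51360 g
% yield = 31200 / 51360 × 100 = 60.75 %

60.8 %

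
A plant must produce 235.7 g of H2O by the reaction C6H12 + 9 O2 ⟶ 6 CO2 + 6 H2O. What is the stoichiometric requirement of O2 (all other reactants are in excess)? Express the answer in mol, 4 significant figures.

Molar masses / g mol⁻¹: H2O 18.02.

19.62 mol

n(H2O) = 235.7 / 18.02 = 13.08 mol
n(O2) = (9/6) × 13.08 = 19.62 mol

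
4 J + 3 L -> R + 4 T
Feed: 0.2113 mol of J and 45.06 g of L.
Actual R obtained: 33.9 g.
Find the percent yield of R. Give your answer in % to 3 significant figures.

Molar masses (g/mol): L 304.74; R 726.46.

n(J) = 0.2113 mol
n(L) = 45.06 / 304.74 = 0.1479 mol
n/ν for J = 0.2113/4 = 0.05283
n/ν for L = 0.1479/3 = 0.04930
Smallest n/ν is L → limiting reagent.
theoretical n(R) = (1/3) × 0.1479 = 0.04930 mol → 35.81 g
% yield = 33.9 / 35.81 × 100 = 94.67 %

94.7 %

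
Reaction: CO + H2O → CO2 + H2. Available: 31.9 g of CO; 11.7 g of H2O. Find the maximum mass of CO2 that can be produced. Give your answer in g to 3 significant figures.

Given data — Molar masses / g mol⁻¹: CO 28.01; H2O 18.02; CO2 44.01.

28.6 g

n(CO) = 31.90 / 28.01 = 1.139 mol
n(H2O) = 11.70 / 18.02 = 0.6493 mol
n/ν → CO: 1.139, H2O: 0.6493; H2O is limiting.
n(CO2) = (1/1) × 0.6493 = 0.6493 mol
mass = 0.6493 × 44.01 = 28.58 g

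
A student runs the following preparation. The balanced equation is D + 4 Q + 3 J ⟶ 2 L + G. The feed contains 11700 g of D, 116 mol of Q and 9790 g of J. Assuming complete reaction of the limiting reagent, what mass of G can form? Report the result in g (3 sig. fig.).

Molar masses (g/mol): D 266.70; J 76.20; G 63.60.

1840 g

n(D) = 11700 / 266.70 = 43.87 mol
n(Q) = 116.0 mol
n(J) = 9790 / 76.20 = 128.5 mol
n/ν → D: 43.87, Q: 29.00, J: 42.83; Q is limiting.
n(G) = (1/4) × 116.0 = 29.00 mol
mass = 29.00 × 63.60 = 1844 g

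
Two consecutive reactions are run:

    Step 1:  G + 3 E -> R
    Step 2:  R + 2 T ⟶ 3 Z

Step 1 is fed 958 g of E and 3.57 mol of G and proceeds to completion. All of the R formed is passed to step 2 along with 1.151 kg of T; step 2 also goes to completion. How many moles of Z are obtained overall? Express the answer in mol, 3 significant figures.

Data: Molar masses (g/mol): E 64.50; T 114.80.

10.7 mol

Step 1:
n(E) = 958.0 / 64.50 = 14.85 mol
n(G) = 3.570 mol
n/ν → E: 4.950, G: 3.570; G is limiting.
n(R) produced = (1/1) × 3.570 = 3.570 mol
Step 2:
n(R) available = 3.570 mol
n(T) = 1.151×1000 / 114.80 = 10.03 mol
n/ν → R: 3.570, T: 5.015; R is limiting.
n(Z) = (3/1) × 3.570 = 10.71 mol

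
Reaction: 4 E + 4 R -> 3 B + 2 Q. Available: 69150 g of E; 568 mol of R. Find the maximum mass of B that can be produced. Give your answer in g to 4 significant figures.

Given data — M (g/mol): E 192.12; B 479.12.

n(E) = 69150 / 192.12 = 359.9 mol
n(R) = 568.0 mol
n/ν for E = 359.9/4 = 89.98
n/ν for R = 568.0/4 = 142.0
Smallest n/ν is E → limiting reagent.
n(B) = (3/4) × 359.9 = 269.9 mol
mass = 269.9 × 479.12 = 129300 g

129300 g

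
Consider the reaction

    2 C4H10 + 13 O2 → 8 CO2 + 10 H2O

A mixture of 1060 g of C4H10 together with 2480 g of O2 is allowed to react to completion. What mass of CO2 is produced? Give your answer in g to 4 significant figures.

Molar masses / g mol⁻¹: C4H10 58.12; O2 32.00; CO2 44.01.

2099 g

n(C4H10) = 1060 / 58.12 = 18.24 mol
n(O2) = 2480 / 32.00 = 77.50 mol
n/ν for C4H10 = 18.24/2 = 9.120
n/ν for O2 = 77.50/13 = 5.962
Smallest n/ν is O2 → limiting reagent.
n(CO2) = (8/13) × 77.50 = 47.69 mol
mass = 47.69 × 44.01 = 2099 g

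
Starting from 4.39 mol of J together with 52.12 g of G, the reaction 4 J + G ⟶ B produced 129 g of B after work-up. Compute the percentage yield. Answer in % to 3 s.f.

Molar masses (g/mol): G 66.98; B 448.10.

37.0 %

n(J) = 4.390 mol
n(G) = 52.12 / 66.98 = 0.7781 mol
n/ν → J: 1.098, G: 0.7781; G is limiting.
theoretical n(B) = (1/1) × 0.7781 = 0.7781 mol → 348.7 g
% yield = 129 / 348.7 × 100 = 36.99 %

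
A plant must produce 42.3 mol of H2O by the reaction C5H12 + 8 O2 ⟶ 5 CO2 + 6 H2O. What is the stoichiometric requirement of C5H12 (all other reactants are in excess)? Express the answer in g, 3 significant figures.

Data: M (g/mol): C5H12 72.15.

509 g

n(H2O) = 42.30 mol
n(C5H12) = (1/6) × 42.30 = 7.050 mol
mass = 7.050 × 72.15 = 508.7 g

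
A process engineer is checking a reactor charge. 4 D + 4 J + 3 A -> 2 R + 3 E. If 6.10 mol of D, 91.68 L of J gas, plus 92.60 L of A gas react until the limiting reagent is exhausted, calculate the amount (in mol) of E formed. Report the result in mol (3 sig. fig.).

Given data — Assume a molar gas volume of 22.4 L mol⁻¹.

3.07 mol

n(D) = 6.100 mol
n(J) = 91.68 / 22.4 = 4.093 mol
n(A) = 92.60 / 22.4 = 4.134 mol
n/ν for D = 6.100/4 = 1.525
n/ν for J = 4.093/4 = 1.023
n/ν for A = 4.134/3 = 1.378
Smallest n/ν is J → limiting reagent.
n(E) = (3/4) × 4.093 = 3.070 mol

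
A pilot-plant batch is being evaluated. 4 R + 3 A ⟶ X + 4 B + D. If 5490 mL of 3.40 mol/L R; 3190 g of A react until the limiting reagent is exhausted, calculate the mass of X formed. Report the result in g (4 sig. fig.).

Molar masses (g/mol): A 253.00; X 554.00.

n(R) = 3.40 × 5490/1000 = 18.67 mol
n(A) = 3190 / 253.00 = 12.61 mol
n/ν → R: 4.668, A: 4.203; A is limiting.
n(X) = (1/3) × 12.61 = 4.203 mol
mass = 4.203 × 554.00 = 2328 g

2328 g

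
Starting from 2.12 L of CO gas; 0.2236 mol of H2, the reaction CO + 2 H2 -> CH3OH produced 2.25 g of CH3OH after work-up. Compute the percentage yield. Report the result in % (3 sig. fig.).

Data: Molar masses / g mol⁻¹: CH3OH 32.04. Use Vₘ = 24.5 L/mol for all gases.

n(CO) = 2.120 / 24.5 = 0.08653 mol
n(H2) = 0.2236 mol
n/ν for CO = 0.08653/1 = 0.08653
n/ν for H2 = 0.2236/2 = 0.1118
Smallest n/ν is CO → limiting reagent.
theoretical n(CH3OH) = (1/1) × 0.08653 = 0.08653 mol → 2.772 g
% yield = 2.25 / 2.772 × 100 = 81.17 %

81.2 %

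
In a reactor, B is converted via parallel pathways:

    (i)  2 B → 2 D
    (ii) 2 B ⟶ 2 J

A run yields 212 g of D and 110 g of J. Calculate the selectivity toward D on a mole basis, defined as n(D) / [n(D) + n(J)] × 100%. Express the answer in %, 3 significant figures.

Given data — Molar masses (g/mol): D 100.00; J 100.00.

n(D) = 212 / 100.00 = 2.120 mol
n(J) = 110 / 100.00 = 1.100 mol
selectivity = 2.120/(2.120+1.100) × 100 = 65.84 %

65.8 %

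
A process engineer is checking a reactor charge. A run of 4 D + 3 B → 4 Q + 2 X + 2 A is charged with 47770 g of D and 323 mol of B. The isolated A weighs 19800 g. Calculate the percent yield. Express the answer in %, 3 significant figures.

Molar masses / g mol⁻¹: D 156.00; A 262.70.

n(D) = 47770 / 156.00 = 306.2 mol
n(B) = 323.0 mol
n/ν for D = 306.2/4 = 76.55
n/ν for B = 323.0/3 = 107.7
Smallest n/ν is D → limiting reagent.
theoretical n(A) = (2/4) × 306.2 = 153.1 mol → 40220 g
% yield = 19800 / 40220 × 100 = 49.23 %

49.2 %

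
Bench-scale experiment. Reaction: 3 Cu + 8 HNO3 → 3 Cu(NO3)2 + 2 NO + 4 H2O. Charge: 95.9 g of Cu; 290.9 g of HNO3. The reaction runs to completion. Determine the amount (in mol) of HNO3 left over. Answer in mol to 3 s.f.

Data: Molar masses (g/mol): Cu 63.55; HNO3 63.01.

n(Cu) = 95.90 / 63.55 = 1.509 mol
n(HNO3) = 290.9 / 63.01 = 4.617 mol
n/ν for Cu = 1.509/3 = 0.5030
n/ν for HNO3 = 4.617/8 = 0.5771
Smallest n/ν is Cu → limiting reagent.
HNO3 consumed = (8/3) × 1.509 = 4.024 mol
HNO3 remaining = 4.617 − 4.024 = 0.5930 mol

0.593 mol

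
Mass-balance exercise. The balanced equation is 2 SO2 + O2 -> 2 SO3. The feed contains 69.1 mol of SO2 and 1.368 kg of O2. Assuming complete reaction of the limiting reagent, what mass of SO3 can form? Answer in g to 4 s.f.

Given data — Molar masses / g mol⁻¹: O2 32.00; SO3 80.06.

5532 g

n(SO2) = 69.10 mol
n(O2) = 1.368×1000 / 32.00 = 42.75 mol
n/ν for SO2 = 69.10/2 = 34.55
n/ν for O2 = 42.75/1 = 42.75
Smallest n/ν is SO2 → limiting reagent.
n(SO3) = (2/2) × 69.10 = 69.10 mol
mass = 69.10 × 80.06 = 5532 g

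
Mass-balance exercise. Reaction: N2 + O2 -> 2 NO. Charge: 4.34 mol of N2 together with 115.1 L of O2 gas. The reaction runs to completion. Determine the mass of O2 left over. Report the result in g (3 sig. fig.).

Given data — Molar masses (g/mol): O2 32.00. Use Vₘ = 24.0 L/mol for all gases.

14.6 g

n(N2) = 4.340 mol
n(O2) = 115.1 / 24.0 = 4.796 mol
n/ν for N2 = 4.340/1 = 4.340
n/ν for O2 = 4.796/1 = 4.796
Smallest n/ν is N2 → limiting reagent.
O2 consumed = (1/1) × 4.340 = 4.340 mol
O2 remaining = 4.796 − 4.340 = 0.4560 mol
mass = 0.4560 × 32.00 = 14.59 g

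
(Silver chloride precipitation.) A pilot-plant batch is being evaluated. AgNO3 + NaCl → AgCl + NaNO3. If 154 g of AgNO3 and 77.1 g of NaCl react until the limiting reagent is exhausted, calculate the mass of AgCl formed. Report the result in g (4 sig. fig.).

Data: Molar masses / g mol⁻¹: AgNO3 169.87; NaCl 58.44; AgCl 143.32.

129.9 g

n(AgNO3) = 154.0 / 169.87 = 0.9066 mol
n(NaCl) = 77.10 / 58.44 = 1.319 mol
n/ν for AgNO3 = 0.9066/1 = 0.9066
n/ν for NaCl = 1.319/1 = 1.319
Smallest n/ν is AgNO3 → limiting reagent.
n(AgCl) = (1/1) × 0.9066 = 0.9066 mol
mass = 0.9066 × 143.32 = 129.9 g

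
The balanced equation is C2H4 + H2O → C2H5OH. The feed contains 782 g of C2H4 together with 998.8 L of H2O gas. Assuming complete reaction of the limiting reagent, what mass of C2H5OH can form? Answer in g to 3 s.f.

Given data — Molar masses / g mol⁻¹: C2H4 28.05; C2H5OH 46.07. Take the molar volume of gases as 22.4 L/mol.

1280 g

n(C2H4) = 782.0 / 28.05 = 27.88 mol
n(H2O) = 998.8 / 22.4 = 44.59 mol
n/ν → C2H4: 27.88, H2O: 44.59; C2H4 is limiting.
n(C2H5OH) = (1/1) × 27.88 = 27.88 mol
mass = 27.88 × 46.07 = 1284 g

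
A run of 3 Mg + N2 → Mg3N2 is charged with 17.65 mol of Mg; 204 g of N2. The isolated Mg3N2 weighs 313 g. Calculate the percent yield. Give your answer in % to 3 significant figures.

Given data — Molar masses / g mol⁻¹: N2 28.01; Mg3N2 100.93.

n(Mg) = 17.65 mol
n(N2) = 204.0 / 28.01 = 7.283 mol
n/ν for Mg = 17.65/3 = 5.883
n/ν for N2 = 7.283/1 = 7.283
Smallest n/ν is Mg → limiting reagent.
theoretical n(Mg3N2) = (1/3) × 17.65 = 5.883 mol → 593.8 g
% yield = 313 / 593.8 × 100 = 52.71 %

52.7 %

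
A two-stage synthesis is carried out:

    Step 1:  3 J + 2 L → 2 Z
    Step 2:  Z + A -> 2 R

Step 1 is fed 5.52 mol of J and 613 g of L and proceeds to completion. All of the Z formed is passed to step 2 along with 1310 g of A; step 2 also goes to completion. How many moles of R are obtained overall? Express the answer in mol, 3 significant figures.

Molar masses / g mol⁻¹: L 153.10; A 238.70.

7.36 mol

Step 1:
n(J) = 5.520 mol
n(L) = 613.0 / 153.10 = 4.004 mol
n/ν for J = 5.520/3 = 1.840
n/ν for L = 4.004/2 = 2.002
Smallest n/ν is J → limiting reagent.
n(Z) produced = (2/3) × 5.520 = 3.680 mol
Step 2:
n(Z) available = 3.680 mol
n(A) = 1310 / 238.70 = 5.488 mol
n/ν for Z = 3.680/1 = 3.680
n/ν for A = 5.488/1 = 5.488
Smallest n/ν is Z → limiting reagent.
n(R) = (2/1) × 3.680 = 7.360 mol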